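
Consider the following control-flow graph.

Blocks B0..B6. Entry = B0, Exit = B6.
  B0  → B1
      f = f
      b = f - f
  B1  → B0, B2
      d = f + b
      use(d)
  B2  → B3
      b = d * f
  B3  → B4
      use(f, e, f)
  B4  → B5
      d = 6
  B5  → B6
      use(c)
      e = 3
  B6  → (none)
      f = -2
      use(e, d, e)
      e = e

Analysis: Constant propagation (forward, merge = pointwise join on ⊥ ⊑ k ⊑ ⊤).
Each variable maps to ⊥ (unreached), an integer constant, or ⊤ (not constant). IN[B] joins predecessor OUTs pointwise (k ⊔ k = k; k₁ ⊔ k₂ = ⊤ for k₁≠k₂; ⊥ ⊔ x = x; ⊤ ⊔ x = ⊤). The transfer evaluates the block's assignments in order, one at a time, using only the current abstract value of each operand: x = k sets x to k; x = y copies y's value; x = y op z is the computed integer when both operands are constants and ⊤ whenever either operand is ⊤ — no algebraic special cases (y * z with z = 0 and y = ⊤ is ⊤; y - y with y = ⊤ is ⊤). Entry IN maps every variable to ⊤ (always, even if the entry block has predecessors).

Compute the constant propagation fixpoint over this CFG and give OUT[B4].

Answer: {a: ⊤, b: ⊤, c: ⊤, d: 6, e: ⊤, f: ⊤}

Trace:
Fixpoint table:
  B0: | IN=(all ⊤) | OUT=(all ⊤)
  B1: | IN=(all ⊤) | OUT=(all ⊤)
  B2: | IN=(all ⊤) | OUT=(all ⊤)
  B3: | IN=(all ⊤) | OUT=(all ⊤)
  B4: | IN=(all ⊤) | OUT={d:6; rest ⊤}
  B5: | IN={d:6; rest ⊤} | OUT={d:6, e:3; rest ⊤}
  B6: | IN={d:6, e:3; rest ⊤} | OUT={d:6, e:3, f:-2; rest ⊤}

Merge at B4: IN[B4] = OUT[B3] = {a: ⊤, b: ⊤, c: ⊤, d: ⊤, e: ⊤, f: ⊤}
Applying B4's transfer function to that IN value gives OUT[B4] (row B4 above).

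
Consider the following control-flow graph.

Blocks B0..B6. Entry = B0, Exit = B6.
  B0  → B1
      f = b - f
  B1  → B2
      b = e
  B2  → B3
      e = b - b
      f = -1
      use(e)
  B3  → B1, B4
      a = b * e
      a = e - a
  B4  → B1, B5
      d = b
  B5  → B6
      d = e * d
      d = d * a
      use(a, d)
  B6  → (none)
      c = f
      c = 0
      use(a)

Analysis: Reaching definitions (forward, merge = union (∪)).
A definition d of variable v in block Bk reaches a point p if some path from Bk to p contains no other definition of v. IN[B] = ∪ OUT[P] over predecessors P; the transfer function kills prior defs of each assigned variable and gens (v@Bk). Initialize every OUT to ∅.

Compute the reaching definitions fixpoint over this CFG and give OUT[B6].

Converged values:
  B0:  IN={}  OUT={f@B0}
  B1:  IN={a@B3, b@B1, d@B4, e@B2, f@B0, f@B2}  OUT={a@B3, b@B1, d@B4, e@B2, f@B0, f@B2}
  B2:  IN={a@B3, b@B1, d@B4, e@B2, f@B0, f@B2}  OUT={a@B3, b@B1, d@B4, e@B2, f@B2}
  B3:  IN={a@B3, b@B1, d@B4, e@B2, f@B2}  OUT={a@B3, b@B1, d@B4, e@B2, f@B2}
  B4:  IN={a@B3, b@B1, d@B4, e@B2, f@B2}  OUT={a@B3, b@B1, d@B4, e@B2, f@B2}
  B5:  IN={a@B3, b@B1, d@B4, e@B2, f@B2}  OUT={a@B3, b@B1, d@B5, e@B2, f@B2}
  B6:  IN={a@B3, b@B1, d@B5, e@B2, f@B2}  OUT={a@B3, b@B1, c@B6, d@B5, e@B2, f@B2}

Merge at B6: IN[B6] = OUT[B5] = {a@B3, b@B1, d@B5, e@B2, f@B2}
Applying B6's transfer function to that IN value gives OUT[B6] (row B6 above).

Answer: {a@B3, b@B1, c@B6, d@B5, e@B2, f@B2}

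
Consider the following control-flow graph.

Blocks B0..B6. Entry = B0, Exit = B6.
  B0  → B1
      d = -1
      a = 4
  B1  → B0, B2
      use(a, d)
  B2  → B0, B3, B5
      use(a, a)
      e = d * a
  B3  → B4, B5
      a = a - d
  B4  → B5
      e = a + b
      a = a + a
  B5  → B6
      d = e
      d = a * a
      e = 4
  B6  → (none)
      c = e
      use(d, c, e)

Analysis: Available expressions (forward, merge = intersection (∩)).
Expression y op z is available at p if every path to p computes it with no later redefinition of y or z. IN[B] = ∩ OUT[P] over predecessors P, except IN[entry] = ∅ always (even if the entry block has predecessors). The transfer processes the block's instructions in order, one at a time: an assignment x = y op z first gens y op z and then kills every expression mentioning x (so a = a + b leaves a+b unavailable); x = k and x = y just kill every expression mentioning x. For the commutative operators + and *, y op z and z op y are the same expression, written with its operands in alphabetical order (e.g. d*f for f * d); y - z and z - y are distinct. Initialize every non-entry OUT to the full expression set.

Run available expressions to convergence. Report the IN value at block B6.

Answer: {a*a}

Working:
Per-block solution:
  B0:   IN={}   OUT={}
  B1:   IN={}   OUT={}
  B2:   IN={}   OUT={a*d}
  B3:   IN={a*d}   OUT={}
  B4:   IN={}   OUT={}
  B5:   IN={}   OUT={a*a}
  B6:   IN={a*a}   OUT={a*a}

Merge at B6: IN[B6] = OUT[B5] = {a*a}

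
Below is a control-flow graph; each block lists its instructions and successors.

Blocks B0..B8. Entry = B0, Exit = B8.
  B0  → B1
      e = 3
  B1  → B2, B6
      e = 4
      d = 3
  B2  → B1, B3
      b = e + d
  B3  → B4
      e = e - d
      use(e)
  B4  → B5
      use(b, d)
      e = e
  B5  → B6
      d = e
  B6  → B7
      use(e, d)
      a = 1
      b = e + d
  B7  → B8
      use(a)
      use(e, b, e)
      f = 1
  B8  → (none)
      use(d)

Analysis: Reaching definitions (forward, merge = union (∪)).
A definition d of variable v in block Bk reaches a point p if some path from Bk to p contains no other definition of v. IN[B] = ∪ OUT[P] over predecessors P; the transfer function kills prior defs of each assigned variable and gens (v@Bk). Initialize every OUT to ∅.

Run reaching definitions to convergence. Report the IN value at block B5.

Fixpoint table:
  B0: | IN={} | OUT={e@B0}
  B1: | IN={b@B2, d@B1, e@B0, e@B1} | OUT={b@B2, d@B1, e@B1}
  B2: | IN={b@B2, d@B1, e@B1} | OUT={b@B2, d@B1, e@B1}
  B3: | IN={b@B2, d@B1, e@B1} | OUT={b@B2, d@B1, e@B3}
  B4: | IN={b@B2, d@B1, e@B3} | OUT={b@B2, d@B1, e@B4}
  B5: | IN={b@B2, d@B1, e@B4} | OUT={b@B2, d@B5, e@B4}
  B6: | IN={b@B2, d@B1, d@B5, e@B1, e@B4} | OUT={a@B6, b@B6, d@B1, d@B5, e@B1, e@B4}
  B7: | IN={a@B6, b@B6, d@B1, d@B5, e@B1, e@B4} | OUT={a@B6, b@B6, d@B1, d@B5, e@B1, e@B4, f@B7}
  B8: | IN={a@B6, b@B6, d@B1, d@B5, e@B1, e@B4, f@B7} | OUT={a@B6, b@B6, d@B1, d@B5, e@B1, e@B4, f@B7}

Merge at B5: IN[B5] = OUT[B4] = {b@B2, d@B1, e@B4}

Answer: {b@B2, d@B1, e@B4}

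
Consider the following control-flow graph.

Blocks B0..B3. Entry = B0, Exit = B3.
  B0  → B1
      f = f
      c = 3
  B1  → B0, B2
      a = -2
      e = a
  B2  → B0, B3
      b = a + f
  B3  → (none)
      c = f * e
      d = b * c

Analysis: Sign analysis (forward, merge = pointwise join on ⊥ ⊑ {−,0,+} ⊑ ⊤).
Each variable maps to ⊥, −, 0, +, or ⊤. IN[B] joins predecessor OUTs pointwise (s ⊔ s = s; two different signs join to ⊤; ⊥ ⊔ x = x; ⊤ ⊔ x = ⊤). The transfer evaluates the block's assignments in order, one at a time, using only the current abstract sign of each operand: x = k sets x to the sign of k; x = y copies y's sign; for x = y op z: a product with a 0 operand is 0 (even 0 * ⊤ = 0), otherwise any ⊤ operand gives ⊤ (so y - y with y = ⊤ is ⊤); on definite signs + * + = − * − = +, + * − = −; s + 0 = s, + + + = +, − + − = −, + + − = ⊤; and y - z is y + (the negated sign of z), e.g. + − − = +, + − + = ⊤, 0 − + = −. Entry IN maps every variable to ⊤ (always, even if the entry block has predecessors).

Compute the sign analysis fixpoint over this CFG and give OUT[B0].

Per-block solution:
  B0:  IN=(all ⊤)  OUT={c:+; rest ⊤}
  B1:  IN={c:+; rest ⊤}  OUT={a:-, c:+, e:-; rest ⊤}
  B2:  IN={a:-, c:+, e:-; rest ⊤}  OUT={a:-, c:+, e:-; rest ⊤}
  B3:  IN={a:-, c:+, e:-; rest ⊤}  OUT={a:-, e:-; rest ⊤}

Merge at B0 (entry node, so the boundary value (all ⊤) is joined with the incoming edge(s)): IN[B0] = (all ⊤) ⊔ OUT[B1] ⊔ OUT[B2] = {a: ⊤, b: ⊤, c: ⊤, d: ⊤, e: ⊤, f: ⊤}
Applying B0's transfer function to that IN value gives OUT[B0] (row B0 above).

Answer: {a: ⊤, b: ⊤, c: +, d: ⊤, e: ⊤, f: ⊤}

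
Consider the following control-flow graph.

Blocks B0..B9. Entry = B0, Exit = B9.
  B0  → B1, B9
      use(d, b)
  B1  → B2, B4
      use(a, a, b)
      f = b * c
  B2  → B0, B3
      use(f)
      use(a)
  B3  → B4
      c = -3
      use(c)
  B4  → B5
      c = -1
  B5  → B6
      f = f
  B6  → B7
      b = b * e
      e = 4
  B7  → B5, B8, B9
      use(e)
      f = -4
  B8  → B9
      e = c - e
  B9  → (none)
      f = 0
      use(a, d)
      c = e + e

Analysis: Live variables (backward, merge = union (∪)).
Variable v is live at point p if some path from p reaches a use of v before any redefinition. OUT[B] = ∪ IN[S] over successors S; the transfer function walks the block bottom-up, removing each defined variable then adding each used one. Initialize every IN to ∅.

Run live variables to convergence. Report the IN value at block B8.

Fixpoint table:
  B0: | IN={a, b, c, d, e} | OUT={a, b, c, d, e}
  B1: | IN={a, b, c, d, e} | OUT={a, b, c, d, e, f}
  B2: | IN={a, b, c, d, e, f} | OUT={a, b, c, d, e, f}
  B3: | IN={a, b, d, e, f} | OUT={a, b, d, e, f}
  B4: | IN={a, b, d, e, f} | OUT={a, b, c, d, e, f}
  B5: | IN={a, b, c, d, e, f} | OUT={a, b, c, d, e}
  B6: | IN={a, b, c, d, e} | OUT={a, b, c, d, e}
  B7: | IN={a, b, c, d, e} | OUT={a, b, c, d, e, f}
  B8: | IN={a, c, d, e} | OUT={a, d, e}
  B9: | IN={a, d, e} | OUT={}

Merge at B8: OUT[B8] = IN[B9] = {a, d, e}
Applying B8's transfer function to that OUT value gives IN[B8] (row B8 above).

Answer: {a, c, d, e}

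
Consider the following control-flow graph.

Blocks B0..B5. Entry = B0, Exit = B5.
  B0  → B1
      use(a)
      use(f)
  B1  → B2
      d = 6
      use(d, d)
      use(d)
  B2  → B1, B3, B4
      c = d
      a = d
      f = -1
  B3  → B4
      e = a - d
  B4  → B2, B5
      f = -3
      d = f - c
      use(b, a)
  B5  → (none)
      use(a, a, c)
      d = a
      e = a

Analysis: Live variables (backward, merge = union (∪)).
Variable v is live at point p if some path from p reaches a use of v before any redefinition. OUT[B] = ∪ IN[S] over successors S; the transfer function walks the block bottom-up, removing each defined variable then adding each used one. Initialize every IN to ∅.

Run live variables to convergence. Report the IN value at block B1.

Answer: {b}

Working:
Fixpoint table:
  B0: | IN={a, b, f} | OUT={b}
  B1: | IN={b} | OUT={b, d}
  B2: | IN={b, d} | OUT={a, b, c, d}
  B3: | IN={a, b, c, d} | OUT={a, b, c}
  B4: | IN={a, b, c} | OUT={a, b, c, d}
  B5: | IN={a, c} | OUT={}

Merge at B1: OUT[B1] = IN[B2] = {b, d}
Applying B1's transfer function to that OUT value gives IN[B1] (row B1 above).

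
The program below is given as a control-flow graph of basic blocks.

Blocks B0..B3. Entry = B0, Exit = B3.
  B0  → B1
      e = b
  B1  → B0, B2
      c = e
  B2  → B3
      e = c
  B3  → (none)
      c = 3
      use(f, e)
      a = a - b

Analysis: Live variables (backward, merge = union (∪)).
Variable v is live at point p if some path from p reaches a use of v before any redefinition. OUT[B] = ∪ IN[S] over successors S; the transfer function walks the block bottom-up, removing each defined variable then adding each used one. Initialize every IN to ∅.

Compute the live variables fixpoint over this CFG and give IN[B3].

Converged values:
  B0:   IN={a, b, f}   OUT={a, b, e, f}
  B1:   IN={a, b, e, f}   OUT={a, b, c, f}
  B2:   IN={a, b, c, f}   OUT={a, b, e, f}
  B3:   IN={a, b, e, f}   OUT={}

B3 is the boundary node: OUT[B3] = {}
Applying B3's transfer function to that OUT value gives IN[B3] (row B3 above).

Answer: {a, b, e, f}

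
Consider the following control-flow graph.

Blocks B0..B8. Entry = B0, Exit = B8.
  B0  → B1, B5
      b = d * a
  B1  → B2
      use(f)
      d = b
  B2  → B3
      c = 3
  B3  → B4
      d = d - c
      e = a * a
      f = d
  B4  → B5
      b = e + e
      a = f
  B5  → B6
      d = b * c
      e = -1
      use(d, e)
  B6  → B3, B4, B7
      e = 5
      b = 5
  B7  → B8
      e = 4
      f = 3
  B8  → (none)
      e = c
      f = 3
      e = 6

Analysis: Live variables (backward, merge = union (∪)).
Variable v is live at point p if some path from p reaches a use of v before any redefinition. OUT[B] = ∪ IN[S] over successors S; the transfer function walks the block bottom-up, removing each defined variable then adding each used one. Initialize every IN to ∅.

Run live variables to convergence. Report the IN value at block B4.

Answer: {c, e, f}

Derivation:
Per-block solution:
  B0:  IN={a, c, d, f}  OUT={a, b, c, f}
  B1:  IN={a, b, f}  OUT={a, d}
  B2:  IN={a, d}  OUT={a, c, d}
  B3:  IN={a, c, d}  OUT={c, e, f}
  B4:  IN={c, e, f}  OUT={a, b, c, f}
  B5:  IN={a, b, c, f}  OUT={a, c, d, f}
  B6:  IN={a, c, d, f}  OUT={a, c, d, e, f}
  B7:  IN={c}  OUT={c}
  B8:  IN={c}  OUT={}

Merge at B4: OUT[B4] = IN[B5] = {a, b, c, f}
Applying B4's transfer function to that OUT value gives IN[B4] (row B4 above).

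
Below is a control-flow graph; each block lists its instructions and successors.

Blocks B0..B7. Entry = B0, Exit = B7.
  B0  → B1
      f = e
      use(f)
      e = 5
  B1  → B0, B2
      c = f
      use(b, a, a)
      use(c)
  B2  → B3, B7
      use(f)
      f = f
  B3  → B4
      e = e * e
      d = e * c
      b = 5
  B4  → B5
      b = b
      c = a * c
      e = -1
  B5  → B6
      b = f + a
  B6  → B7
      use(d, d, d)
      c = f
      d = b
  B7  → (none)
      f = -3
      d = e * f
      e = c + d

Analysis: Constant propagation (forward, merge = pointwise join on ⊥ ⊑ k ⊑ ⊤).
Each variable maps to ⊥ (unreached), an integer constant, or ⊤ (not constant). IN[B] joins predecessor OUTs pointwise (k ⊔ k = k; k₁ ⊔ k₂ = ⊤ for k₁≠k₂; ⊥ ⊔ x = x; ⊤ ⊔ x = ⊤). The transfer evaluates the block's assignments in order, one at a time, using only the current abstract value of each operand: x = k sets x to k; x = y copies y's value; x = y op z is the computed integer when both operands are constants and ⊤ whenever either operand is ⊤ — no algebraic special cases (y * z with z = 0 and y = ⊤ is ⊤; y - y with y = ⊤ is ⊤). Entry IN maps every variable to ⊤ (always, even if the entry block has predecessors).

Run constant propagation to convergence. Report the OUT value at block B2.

Answer: {a: ⊤, b: ⊤, c: ⊤, d: ⊤, e: 5, f: ⊤}

Trace:
Fixpoint table:
  B0:   IN=(all ⊤)   OUT={e:5; rest ⊤}
  B1:   IN={e:5; rest ⊤}   OUT={e:5; rest ⊤}
  B2:   IN={e:5; rest ⊤}   OUT={e:5; rest ⊤}
  B3:   IN={e:5; rest ⊤}   OUT={b:5, e:25; rest ⊤}
  B4:   IN={b:5, e:25; rest ⊤}   OUT={b:5, e:-1; rest ⊤}
  B5:   IN={b:5, e:-1; rest ⊤}   OUT={e:-1; rest ⊤}
  B6:   IN={e:-1; rest ⊤}   OUT={e:-1; rest ⊤}
  B7:   IN=(all ⊤)   OUT={f:-3; rest ⊤}

Merge at B2: IN[B2] = OUT[B1] = {a: ⊤, b: ⊤, c: ⊤, d: ⊤, e: 5, f: ⊤}
Applying B2's transfer function to that IN value gives OUT[B2] (row B2 above).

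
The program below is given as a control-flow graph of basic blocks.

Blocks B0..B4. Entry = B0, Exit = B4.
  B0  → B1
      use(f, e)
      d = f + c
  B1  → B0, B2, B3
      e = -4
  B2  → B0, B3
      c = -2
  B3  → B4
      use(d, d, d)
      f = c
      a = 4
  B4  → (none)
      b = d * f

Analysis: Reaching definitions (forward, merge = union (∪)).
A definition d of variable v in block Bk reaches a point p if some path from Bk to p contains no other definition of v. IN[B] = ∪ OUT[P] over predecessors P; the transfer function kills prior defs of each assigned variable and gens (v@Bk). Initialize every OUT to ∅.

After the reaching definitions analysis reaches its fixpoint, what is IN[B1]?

Fixpoint table:
  B0: | IN={c@B2, d@B0, e@B1} | OUT={c@B2, d@B0, e@B1}
  B1: | IN={c@B2, d@B0, e@B1} | OUT={c@B2, d@B0, e@B1}
  B2: | IN={c@B2, d@B0, e@B1} | OUT={c@B2, d@B0, e@B1}
  B3: | IN={c@B2, d@B0, e@B1} | OUT={a@B3, c@B2, d@B0, e@B1, f@B3}
  B4: | IN={a@B3, c@B2, d@B0, e@B1, f@B3} | OUT={a@B3, b@B4, c@B2, d@B0, e@B1, f@B3}

Merge at B1: IN[B1] = OUT[B0] = {c@B2, d@B0, e@B1}

Answer: {c@B2, d@B0, e@B1}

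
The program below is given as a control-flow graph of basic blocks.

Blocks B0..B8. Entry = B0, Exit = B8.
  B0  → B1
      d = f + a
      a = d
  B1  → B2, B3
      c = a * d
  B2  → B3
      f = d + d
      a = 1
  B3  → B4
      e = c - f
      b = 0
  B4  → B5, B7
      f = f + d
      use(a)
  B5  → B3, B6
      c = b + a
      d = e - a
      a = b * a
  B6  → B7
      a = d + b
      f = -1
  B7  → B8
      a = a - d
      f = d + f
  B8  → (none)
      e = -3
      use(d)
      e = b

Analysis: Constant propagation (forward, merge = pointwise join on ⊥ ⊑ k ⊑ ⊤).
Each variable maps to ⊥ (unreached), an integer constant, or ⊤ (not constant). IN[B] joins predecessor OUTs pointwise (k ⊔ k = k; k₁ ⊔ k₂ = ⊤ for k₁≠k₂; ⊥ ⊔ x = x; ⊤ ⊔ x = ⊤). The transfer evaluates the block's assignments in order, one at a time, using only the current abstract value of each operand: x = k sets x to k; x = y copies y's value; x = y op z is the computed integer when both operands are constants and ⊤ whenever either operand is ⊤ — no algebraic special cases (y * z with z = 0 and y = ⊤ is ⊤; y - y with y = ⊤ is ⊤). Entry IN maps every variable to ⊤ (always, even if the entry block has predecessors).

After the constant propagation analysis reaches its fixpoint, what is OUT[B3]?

Fixpoint table:
  B0:   IN=(all ⊤)   OUT=(all ⊤)
  B1:   IN=(all ⊤)   OUT=(all ⊤)
  B2:   IN=(all ⊤)   OUT={a:1; rest ⊤}
  B3:   IN=(all ⊤)   OUT={b:0; rest ⊤}
  B4:   IN={b:0; rest ⊤}   OUT={b:0; rest ⊤}
  B5:   IN={b:0; rest ⊤}   OUT={b:0; rest ⊤}
  B6:   IN={b:0; rest ⊤}   OUT={b:0, f:-1; rest ⊤}
  B7:   IN={b:0; rest ⊤}   OUT={b:0; rest ⊤}
  B8:   IN={b:0; rest ⊤}   OUT={b:0, e:0; rest ⊤}

Merge at B3: IN[B3] = OUT[B1] ⊔ OUT[B2] ⊔ OUT[B5] = {a: ⊤, b: ⊤, c: ⊤, d: ⊤, e: ⊤, f: ⊤}
Applying B3's transfer function to that IN value gives OUT[B3] (row B3 above).

Answer: {a: ⊤, b: 0, c: ⊤, d: ⊤, e: ⊤, f: ⊤}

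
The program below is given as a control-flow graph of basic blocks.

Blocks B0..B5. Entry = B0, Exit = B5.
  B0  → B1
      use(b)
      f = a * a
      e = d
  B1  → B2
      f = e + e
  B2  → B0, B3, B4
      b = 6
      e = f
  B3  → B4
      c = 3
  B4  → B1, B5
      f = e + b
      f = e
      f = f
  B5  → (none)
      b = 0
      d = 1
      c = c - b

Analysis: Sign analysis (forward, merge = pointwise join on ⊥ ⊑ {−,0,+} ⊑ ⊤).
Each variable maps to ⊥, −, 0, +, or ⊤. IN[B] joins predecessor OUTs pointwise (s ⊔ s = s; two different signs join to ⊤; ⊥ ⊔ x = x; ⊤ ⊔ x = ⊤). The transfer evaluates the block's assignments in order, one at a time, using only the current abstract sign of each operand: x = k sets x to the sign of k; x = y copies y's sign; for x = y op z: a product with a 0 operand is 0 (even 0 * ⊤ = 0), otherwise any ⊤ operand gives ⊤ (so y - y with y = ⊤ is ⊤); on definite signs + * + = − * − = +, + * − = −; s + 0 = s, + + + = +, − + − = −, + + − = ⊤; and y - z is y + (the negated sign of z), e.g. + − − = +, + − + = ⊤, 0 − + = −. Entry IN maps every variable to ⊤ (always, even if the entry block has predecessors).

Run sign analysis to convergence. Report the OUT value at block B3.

Answer: {a: ⊤, b: +, c: +, d: ⊤, e: ⊤, f: ⊤}

Trace:
Per-block solution:
  B0:   IN=(all ⊤)   OUT=(all ⊤)
  B1:   IN=(all ⊤)   OUT=(all ⊤)
  B2:   IN=(all ⊤)   OUT={b:+; rest ⊤}
  B3:   IN={b:+; rest ⊤}   OUT={b:+, c:+; rest ⊤}
  B4:   IN={b:+; rest ⊤}   OUT={b:+; rest ⊤}
  B5:   IN={b:+; rest ⊤}   OUT={b:0, d:+; rest ⊤}

Merge at B3: IN[B3] = OUT[B2] = {a: ⊤, b: +, c: ⊤, d: ⊤, e: ⊤, f: ⊤}
Applying B3's transfer function to that IN value gives OUT[B3] (row B3 above).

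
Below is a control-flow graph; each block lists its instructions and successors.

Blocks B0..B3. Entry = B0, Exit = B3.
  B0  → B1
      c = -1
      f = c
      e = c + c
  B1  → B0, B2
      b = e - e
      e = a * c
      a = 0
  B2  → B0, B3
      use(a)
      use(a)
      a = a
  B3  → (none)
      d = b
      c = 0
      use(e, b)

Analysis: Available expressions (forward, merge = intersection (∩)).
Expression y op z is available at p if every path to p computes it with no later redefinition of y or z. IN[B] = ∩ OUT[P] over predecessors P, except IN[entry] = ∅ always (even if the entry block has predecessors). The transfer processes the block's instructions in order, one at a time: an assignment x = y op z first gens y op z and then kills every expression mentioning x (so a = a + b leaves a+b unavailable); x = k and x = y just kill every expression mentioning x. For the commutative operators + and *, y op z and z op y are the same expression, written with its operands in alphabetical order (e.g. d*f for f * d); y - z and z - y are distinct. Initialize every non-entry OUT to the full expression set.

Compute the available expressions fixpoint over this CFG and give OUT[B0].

Fixpoint table:
  B0: | IN={} | OUT={c+c}
  B1: | IN={c+c} | OUT={c+c}
  B2: | IN={c+c} | OUT={c+c}
  B3: | IN={c+c} | OUT={}

Merge at B0 (entry node, so the boundary value {} is joined with the incoming edge(s)): IN[B0] = {} ∩ OUT[B1] ∩ OUT[B2] = {}
Applying B0's transfer function to that IN value gives OUT[B0] (row B0 above).

Answer: {c+c}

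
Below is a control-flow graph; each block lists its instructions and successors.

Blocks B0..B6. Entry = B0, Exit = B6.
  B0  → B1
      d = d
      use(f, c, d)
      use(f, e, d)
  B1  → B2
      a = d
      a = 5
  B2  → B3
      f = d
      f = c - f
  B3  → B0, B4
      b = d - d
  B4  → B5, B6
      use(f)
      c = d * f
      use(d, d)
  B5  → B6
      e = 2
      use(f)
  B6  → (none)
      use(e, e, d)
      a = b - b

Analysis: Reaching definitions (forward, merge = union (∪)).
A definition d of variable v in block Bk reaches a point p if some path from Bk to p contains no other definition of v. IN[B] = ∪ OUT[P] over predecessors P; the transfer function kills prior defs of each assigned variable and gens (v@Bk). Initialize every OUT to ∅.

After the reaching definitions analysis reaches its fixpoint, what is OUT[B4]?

Converged values:
  B0: | IN={a@B1, b@B3, d@B0, f@B2} | OUT={a@B1, b@B3, d@B0, f@B2}
  B1: | IN={a@B1, b@B3, d@B0, f@B2} | OUT={a@B1, b@B3, d@B0, f@B2}
  B2: | IN={a@B1, b@B3, d@B0, f@B2} | OUT={a@B1, b@B3, d@B0, f@B2}
  B3: | IN={a@B1, b@B3, d@B0, f@B2} | OUT={a@B1, b@B3, d@B0, f@B2}
  B4: | IN={a@B1, b@B3, d@B0, f@B2} | OUT={a@B1, b@B3, c@B4, d@B0, f@B2}
  B5: | IN={a@B1, b@B3, c@B4, d@B0, f@B2} | OUT={a@B1, b@B3, c@B4, d@B0, e@B5, f@B2}
  B6: | IN={a@B1, b@B3, c@B4, d@B0, e@B5, f@B2} | OUT={a@B6, b@B3, c@B4, d@B0, e@B5, f@B2}

Merge at B4: IN[B4] = OUT[B3] = {a@B1, b@B3, d@B0, f@B2}
Applying B4's transfer function to that IN value gives OUT[B4] (row B4 above).

Answer: {a@B1, b@B3, c@B4, d@B0, f@B2}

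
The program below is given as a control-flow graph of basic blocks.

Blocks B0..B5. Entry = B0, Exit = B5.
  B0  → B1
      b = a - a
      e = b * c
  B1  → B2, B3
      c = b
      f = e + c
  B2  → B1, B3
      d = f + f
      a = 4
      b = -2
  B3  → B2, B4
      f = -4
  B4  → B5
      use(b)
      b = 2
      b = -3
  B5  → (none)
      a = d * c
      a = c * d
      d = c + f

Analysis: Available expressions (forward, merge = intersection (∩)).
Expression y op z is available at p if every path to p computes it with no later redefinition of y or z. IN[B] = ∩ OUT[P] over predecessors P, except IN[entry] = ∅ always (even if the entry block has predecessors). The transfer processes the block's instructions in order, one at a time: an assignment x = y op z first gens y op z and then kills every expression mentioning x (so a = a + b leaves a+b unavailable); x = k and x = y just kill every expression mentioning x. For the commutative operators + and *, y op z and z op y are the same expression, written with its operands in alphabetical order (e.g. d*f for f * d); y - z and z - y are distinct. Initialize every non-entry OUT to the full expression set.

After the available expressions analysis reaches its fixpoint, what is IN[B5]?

Fixpoint table:
  B0:   IN={}   OUT={a-a, b*c}
  B1:   IN={}   OUT={c+e}
  B2:   IN={c+e}   OUT={c+e, f+f}
  B3:   IN={c+e}   OUT={c+e}
  B4:   IN={c+e}   OUT={c+e}
  B5:   IN={c+e}   OUT={c+e, c+f}

Merge at B5: IN[B5] = OUT[B4] = {c+e}

Answer: {c+e}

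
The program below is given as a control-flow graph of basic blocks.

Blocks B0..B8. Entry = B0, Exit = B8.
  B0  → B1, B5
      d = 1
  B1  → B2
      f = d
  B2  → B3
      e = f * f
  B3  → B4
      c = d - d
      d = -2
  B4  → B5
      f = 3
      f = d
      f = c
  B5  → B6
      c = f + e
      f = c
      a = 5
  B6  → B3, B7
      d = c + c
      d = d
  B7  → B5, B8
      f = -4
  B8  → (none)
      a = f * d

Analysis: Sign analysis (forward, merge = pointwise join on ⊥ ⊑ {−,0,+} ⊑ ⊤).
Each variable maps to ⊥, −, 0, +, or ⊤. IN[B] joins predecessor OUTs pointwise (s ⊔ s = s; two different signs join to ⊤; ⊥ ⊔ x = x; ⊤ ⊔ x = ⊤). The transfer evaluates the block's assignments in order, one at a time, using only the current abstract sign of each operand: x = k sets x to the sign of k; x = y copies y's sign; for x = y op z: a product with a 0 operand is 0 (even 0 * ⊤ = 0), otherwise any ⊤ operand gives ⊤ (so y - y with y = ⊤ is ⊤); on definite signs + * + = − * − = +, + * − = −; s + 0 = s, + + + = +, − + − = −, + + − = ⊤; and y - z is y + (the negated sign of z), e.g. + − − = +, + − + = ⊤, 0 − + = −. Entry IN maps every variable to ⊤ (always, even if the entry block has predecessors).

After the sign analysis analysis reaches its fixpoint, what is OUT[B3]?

Fixpoint table:
  B0: | IN=(all ⊤) | OUT={d:+; rest ⊤}
  B1: | IN={d:+; rest ⊤} | OUT={d:+, f:+; rest ⊤}
  B2: | IN={d:+, f:+; rest ⊤} | OUT={d:+, e:+, f:+; rest ⊤}
  B3: | IN=(all ⊤) | OUT={d:-; rest ⊤}
  B4: | IN={d:-; rest ⊤} | OUT={d:-; rest ⊤}
  B5: | IN=(all ⊤) | OUT={a:+; rest ⊤}
  B6: | IN={a:+; rest ⊤} | OUT={a:+; rest ⊤}
  B7: | IN={a:+; rest ⊤} | OUT={a:+, f:-; rest ⊤}
  B8: | IN={a:+, f:-; rest ⊤} | OUT={f:-; rest ⊤}

Merge at B3: IN[B3] = OUT[B2] ⊔ OUT[B6] = {a: ⊤, b: ⊤, c: ⊤, d: ⊤, e: ⊤, f: ⊤}
Applying B3's transfer function to that IN value gives OUT[B3] (row B3 above).

Answer: {a: ⊤, b: ⊤, c: ⊤, d: -, e: ⊤, f: ⊤}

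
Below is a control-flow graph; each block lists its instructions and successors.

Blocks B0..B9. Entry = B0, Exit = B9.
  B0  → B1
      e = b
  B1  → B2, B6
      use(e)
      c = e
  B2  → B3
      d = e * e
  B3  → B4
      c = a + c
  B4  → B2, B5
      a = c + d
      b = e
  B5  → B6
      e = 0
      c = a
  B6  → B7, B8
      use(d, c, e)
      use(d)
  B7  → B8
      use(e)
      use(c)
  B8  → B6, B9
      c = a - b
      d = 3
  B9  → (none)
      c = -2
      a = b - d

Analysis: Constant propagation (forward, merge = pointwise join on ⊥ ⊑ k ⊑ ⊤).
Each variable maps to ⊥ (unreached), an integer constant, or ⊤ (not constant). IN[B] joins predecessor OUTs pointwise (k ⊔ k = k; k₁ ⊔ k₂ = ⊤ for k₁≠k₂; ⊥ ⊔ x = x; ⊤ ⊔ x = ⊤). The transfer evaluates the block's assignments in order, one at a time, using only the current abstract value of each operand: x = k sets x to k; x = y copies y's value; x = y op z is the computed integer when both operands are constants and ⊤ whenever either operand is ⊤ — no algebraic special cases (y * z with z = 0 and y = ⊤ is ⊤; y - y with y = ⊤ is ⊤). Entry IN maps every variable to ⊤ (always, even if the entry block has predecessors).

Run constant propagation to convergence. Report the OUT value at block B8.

Answer: {a: ⊤, b: ⊤, c: ⊤, d: 3, e: ⊤, f: ⊤}

Trace:
Per-block solution:
  B0:  IN=(all ⊤)  OUT=(all ⊤)
  B1:  IN=(all ⊤)  OUT=(all ⊤)
  B2:  IN=(all ⊤)  OUT=(all ⊤)
  B3:  IN=(all ⊤)  OUT=(all ⊤)
  B4:  IN=(all ⊤)  OUT=(all ⊤)
  B5:  IN=(all ⊤)  OUT={e:0; rest ⊤}
  B6:  IN=(all ⊤)  OUT=(all ⊤)
  B7:  IN=(all ⊤)  OUT=(all ⊤)
  B8:  IN=(all ⊤)  OUT={d:3; rest ⊤}
  B9:  IN={d:3; rest ⊤}  OUT={c:-2, d:3; rest ⊤}

Merge at B8: IN[B8] = OUT[B6] ⊔ OUT[B7] = {a: ⊤, b: ⊤, c: ⊤, d: ⊤, e: ⊤, f: ⊤}
Applying B8's transfer function to that IN value gives OUT[B8] (row B8 above).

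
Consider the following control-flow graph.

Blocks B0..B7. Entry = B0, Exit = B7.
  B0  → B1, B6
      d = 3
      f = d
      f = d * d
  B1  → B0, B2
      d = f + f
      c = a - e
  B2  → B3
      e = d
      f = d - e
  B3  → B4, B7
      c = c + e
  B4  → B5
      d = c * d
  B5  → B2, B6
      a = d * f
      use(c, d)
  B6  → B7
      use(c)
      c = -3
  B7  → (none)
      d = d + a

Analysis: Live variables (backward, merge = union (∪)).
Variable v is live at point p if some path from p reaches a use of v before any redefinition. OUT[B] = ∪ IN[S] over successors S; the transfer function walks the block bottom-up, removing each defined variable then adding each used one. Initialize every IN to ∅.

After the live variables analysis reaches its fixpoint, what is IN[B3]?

Per-block solution:
  B0: | IN={a, c, e} | OUT={a, c, d, e, f}
  B1: | IN={a, e, f} | OUT={a, c, d, e}
  B2: | IN={a, c, d} | OUT={a, c, d, e, f}
  B3: | IN={a, c, d, e, f} | OUT={a, c, d, f}
  B4: | IN={c, d, f} | OUT={c, d, f}
  B5: | IN={c, d, f} | OUT={a, c, d}
  B6: | IN={a, c, d} | OUT={a, d}
  B7: | IN={a, d} | OUT={}

Merge at B3: OUT[B3] = IN[B4] ⊔ IN[B7] = {a, c, d, f}
Applying B3's transfer function to that OUT value gives IN[B3] (row B3 above).

Answer: {a, c, d, e, f}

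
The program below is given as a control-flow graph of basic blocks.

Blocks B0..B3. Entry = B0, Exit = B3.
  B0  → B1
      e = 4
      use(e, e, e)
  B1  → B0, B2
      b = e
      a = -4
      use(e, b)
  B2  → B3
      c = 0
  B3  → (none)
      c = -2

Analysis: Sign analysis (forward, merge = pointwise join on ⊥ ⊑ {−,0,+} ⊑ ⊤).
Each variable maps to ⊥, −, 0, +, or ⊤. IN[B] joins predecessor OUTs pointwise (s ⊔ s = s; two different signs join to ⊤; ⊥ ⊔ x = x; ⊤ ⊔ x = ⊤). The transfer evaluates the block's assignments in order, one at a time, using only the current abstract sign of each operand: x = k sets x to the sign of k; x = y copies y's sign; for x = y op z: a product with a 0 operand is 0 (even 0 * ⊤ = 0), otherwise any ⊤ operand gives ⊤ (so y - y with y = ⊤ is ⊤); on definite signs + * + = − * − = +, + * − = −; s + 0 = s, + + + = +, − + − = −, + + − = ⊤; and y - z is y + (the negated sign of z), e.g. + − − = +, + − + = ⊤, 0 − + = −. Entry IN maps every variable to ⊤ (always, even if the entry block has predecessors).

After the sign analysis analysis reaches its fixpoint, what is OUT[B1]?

Answer: {a: -, b: +, c: ⊤, d: ⊤, e: +, f: ⊤}

Derivation:
Per-block solution:
  B0:   IN=(all ⊤)   OUT={e:+; rest ⊤}
  B1:   IN={e:+; rest ⊤}   OUT={a:-, b:+, e:+; rest ⊤}
  B2:   IN={a:-, b:+, e:+; rest ⊤}   OUT={a:-, b:+, c:0, e:+; rest ⊤}
  B3:   IN={a:-, b:+, c:0, e:+; rest ⊤}   OUT={a:-, b:+, c:-, e:+; rest ⊤}

Merge at B1: IN[B1] = OUT[B0] = {a: ⊤, b: ⊤, c: ⊤, d: ⊤, e: +, f: ⊤}
Applying B1's transfer function to that IN value gives OUT[B1] (row B1 above).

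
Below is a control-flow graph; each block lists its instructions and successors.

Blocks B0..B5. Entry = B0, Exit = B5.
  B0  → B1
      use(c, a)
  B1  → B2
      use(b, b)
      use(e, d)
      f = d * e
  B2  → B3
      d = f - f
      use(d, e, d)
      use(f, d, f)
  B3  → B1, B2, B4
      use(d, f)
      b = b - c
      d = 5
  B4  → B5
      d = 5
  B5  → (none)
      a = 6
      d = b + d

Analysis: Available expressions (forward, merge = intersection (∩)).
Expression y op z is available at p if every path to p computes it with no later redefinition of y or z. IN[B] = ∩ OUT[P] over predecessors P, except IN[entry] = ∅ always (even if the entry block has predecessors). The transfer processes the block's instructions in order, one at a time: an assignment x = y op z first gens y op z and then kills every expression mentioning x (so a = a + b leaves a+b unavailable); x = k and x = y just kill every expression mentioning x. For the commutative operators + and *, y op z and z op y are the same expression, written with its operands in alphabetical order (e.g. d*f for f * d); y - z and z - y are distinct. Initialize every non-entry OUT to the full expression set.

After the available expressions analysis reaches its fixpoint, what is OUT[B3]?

Answer: {f-f}

Derivation:
Per-block solution:
  B0: | IN={} | OUT={}
  B1: | IN={} | OUT={d*e}
  B2: | IN={} | OUT={f-f}
  B3: | IN={f-f} | OUT={f-f}
  B4: | IN={f-f} | OUT={f-f}
  B5: | IN={f-f} | OUT={f-f}

Merge at B3: IN[B3] = OUT[B2] = {f-f}
Applying B3's transfer function to that IN value gives OUT[B3] (row B3 above).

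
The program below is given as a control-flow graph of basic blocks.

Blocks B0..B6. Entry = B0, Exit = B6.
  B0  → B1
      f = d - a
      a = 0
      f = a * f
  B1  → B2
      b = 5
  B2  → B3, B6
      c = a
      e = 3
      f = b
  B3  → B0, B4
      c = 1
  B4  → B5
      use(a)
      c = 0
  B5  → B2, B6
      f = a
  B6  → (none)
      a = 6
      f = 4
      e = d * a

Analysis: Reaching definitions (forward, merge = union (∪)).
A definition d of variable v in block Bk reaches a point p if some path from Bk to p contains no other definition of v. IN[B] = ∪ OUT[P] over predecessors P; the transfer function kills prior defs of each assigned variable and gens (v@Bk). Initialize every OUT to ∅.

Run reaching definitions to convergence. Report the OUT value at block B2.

Answer: {a@B0, b@B1, c@B2, e@B2, f@B2}

Trace:
Converged values:
  B0:  IN={a@B0, b@B1, c@B3, e@B2, f@B2}  OUT={a@B0, b@B1, c@B3, e@B2, f@B0}
  B1:  IN={a@B0, b@B1, c@B3, e@B2, f@B0}  OUT={a@B0, b@B1, c@B3, e@B2, f@B0}
  B2:  IN={a@B0, b@B1, c@B3, c@B4, e@B2, f@B0, f@B5}  OUT={a@B0, b@B1, c@B2, e@B2, f@B2}
  B3:  IN={a@B0, b@B1, c@B2, e@B2, f@B2}  OUT={a@B0, b@B1, c@B3, e@B2, f@B2}
  B4:  IN={a@B0, b@B1, c@B3, e@B2, f@B2}  OUT={a@B0, b@B1, c@B4, e@B2, f@B2}
  B5:  IN={a@B0, b@B1, c@B4, e@B2, f@B2}  OUT={a@B0, b@B1, c@B4, e@B2, f@B5}
  B6:  IN={a@B0, b@B1, c@B2, c@B4, e@B2, f@B2, f@B5}  OUT={a@B6, b@B1, c@B2, c@B4, e@B6, f@B6}

Merge at B2: IN[B2] = OUT[B1] ⊔ OUT[B5] = {a@B0, b@B1, c@B3, c@B4, e@B2, f@B0, f@B5}
Applying B2's transfer function to that IN value gives OUT[B2] (row B2 above).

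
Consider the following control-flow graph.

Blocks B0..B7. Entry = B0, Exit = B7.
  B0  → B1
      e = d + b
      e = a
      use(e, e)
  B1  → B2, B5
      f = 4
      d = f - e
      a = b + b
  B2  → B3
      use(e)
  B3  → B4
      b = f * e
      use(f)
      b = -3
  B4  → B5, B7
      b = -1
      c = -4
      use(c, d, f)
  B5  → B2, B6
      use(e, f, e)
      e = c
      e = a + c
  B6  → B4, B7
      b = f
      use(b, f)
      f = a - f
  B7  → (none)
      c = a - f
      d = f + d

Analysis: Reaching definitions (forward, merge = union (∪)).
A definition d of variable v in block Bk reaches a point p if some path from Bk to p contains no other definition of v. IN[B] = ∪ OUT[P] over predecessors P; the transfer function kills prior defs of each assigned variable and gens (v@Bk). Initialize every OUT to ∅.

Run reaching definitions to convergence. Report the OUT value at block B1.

Fixpoint table:
  B0:   IN={}   OUT={e@B0}
  B1:   IN={e@B0}   OUT={a@B1, d@B1, e@B0, f@B1}
  B2:   IN={a@B1, b@B4, c@B4, d@B1, e@B0, e@B5, f@B1, f@B6}   OUT={a@B1, b@B4, c@B4, d@B1, e@B0, e@B5, f@B1, f@B6}
  B3:   IN={a@B1, b@B4, c@B4, d@B1, e@B0, e@B5, f@B1, f@B6}   OUT={a@B1, b@B3, c@B4, d@B1, e@B0, e@B5, f@B1, f@B6}
  B4:   IN={a@B1, b@B3, b@B6, c@B4, d@B1, e@B0, e@B5, f@B1, f@B6}   OUT={a@B1, b@B4, c@B4, d@B1, e@B0, e@B5, f@B1, f@B6}
  B5:   IN={a@B1, b@B4, c@B4, d@B1, e@B0, e@B5, f@B1, f@B6}   OUT={a@B1, b@B4, c@B4, d@B1, e@B5, f@B1, f@B6}
  B6:   IN={a@B1, b@B4, c@B4, d@B1, e@B5, f@B1, f@B6}   OUT={a@B1, b@B6, c@B4, d@B1, e@B5, f@B6}
  B7:   IN={a@B1, b@B4, b@B6, c@B4, d@B1, e@B0, e@B5, f@B1, f@B6}   OUT={a@B1, b@B4, b@B6, c@B7, d@B7, e@B0, e@B5, f@B1, f@B6}

Merge at B1: IN[B1] = OUT[B0] = {e@B0}
Applying B1's transfer function to that IN value gives OUT[B1] (row B1 above).

Answer: {a@B1, d@B1, e@B0, f@B1}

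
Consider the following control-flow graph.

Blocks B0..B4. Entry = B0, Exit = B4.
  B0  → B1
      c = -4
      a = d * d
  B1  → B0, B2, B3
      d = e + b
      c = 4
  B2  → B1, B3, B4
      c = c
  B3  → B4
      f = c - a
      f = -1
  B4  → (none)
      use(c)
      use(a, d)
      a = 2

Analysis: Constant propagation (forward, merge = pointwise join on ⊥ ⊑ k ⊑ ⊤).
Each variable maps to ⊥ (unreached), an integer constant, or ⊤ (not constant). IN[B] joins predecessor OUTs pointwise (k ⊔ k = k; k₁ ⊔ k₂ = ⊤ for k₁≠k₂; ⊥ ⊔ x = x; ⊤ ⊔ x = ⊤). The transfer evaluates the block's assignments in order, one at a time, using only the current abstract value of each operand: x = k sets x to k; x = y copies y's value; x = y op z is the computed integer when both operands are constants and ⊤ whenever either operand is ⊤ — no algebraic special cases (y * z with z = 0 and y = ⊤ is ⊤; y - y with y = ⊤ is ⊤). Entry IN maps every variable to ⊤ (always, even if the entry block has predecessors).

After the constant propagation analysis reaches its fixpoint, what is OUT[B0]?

Converged values:
  B0: | IN=(all ⊤) | OUT={c:-4; rest ⊤}
  B1: | IN=(all ⊤) | OUT={c:4; rest ⊤}
  B2: | IN={c:4; rest ⊤} | OUT={c:4; rest ⊤}
  B3: | IN={c:4; rest ⊤} | OUT={c:4, f:-1; rest ⊤}
  B4: | IN={c:4; rest ⊤} | OUT={a:2, c:4; rest ⊤}

Merge at B0 (entry node, so the boundary value (all ⊤) is joined with the incoming edge(s)): IN[B0] = (all ⊤) ⊔ OUT[B1] = {a: ⊤, b: ⊤, c: ⊤, d: ⊤, e: ⊤, f: ⊤}
Applying B0's transfer function to that IN value gives OUT[B0] (row B0 above).

Answer: {a: ⊤, b: ⊤, c: -4, d: ⊤, e: ⊤, f: ⊤}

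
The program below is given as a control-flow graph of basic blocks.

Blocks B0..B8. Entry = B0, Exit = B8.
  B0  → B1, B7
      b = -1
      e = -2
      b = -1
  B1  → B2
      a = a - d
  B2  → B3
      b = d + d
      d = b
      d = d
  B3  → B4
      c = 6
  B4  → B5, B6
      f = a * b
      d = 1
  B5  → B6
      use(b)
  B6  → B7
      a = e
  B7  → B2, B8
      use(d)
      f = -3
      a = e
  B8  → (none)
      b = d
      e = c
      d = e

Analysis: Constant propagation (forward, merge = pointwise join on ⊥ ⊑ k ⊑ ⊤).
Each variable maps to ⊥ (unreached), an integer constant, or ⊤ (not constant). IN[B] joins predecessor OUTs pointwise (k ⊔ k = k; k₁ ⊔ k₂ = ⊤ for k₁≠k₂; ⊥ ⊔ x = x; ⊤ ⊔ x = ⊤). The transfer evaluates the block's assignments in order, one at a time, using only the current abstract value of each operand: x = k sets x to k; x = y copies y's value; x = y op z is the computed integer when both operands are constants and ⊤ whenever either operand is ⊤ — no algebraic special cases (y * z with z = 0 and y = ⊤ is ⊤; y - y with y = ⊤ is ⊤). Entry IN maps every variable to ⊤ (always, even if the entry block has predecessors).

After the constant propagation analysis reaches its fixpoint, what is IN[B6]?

Converged values:
  B0:  IN=(all ⊤)  OUT={b:-1, e:-2; rest ⊤}
  B1:  IN={b:-1, e:-2; rest ⊤}  OUT={b:-1, e:-2; rest ⊤}
  B2:  IN={e:-2; rest ⊤}  OUT={e:-2; rest ⊤}
  B3:  IN={e:-2; rest ⊤}  OUT={c:6, e:-2; rest ⊤}
  B4:  IN={c:6, e:-2; rest ⊤}  OUT={c:6, d:1, e:-2; rest ⊤}
  B5:  IN={c:6, d:1, e:-2; rest ⊤}  OUT={c:6, d:1, e:-2; rest ⊤}
  B6:  IN={c:6, d:1, e:-2; rest ⊤}  OUT={a:-2, c:6, d:1, e:-2; rest ⊤}
  B7:  IN={e:-2; rest ⊤}  OUT={a:-2, e:-2, f:-3; rest ⊤}
  B8:  IN={a:-2, e:-2, f:-3; rest ⊤}  OUT={a:-2, f:-3; rest ⊤}

Merge at B6: IN[B6] = OUT[B4] ⊔ OUT[B5] = {a: ⊤, b: ⊤, c: 6, d: 1, e: -2, f: ⊤}

Answer: {a: ⊤, b: ⊤, c: 6, d: 1, e: -2, f: ⊤}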